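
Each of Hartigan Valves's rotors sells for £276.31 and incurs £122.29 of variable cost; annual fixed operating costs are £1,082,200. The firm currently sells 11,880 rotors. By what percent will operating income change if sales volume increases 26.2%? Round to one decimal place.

Total contribution margin = 11,880 × £154.02 = £1,829,757.60.
Subtracting fixed costs: EBIT = £1,829,757.60 − £1,082,200 = £747,557.60.
So DOL = total CM / EBIT = £1,829,757.60 / £747,557.60 = 2.4476.
So EBIT moves 2.4476 × (+26.2%) = +64.1%.

+64.1%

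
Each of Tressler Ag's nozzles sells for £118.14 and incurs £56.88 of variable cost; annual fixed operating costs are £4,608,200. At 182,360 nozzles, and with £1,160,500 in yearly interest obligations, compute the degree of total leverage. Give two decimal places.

2.07

Total contribution margin = 182,360 × £61.26 = £11,171,373.60.
Subtracting fixed costs: EBIT = £11,171,373.60 − £4,608,200 = £6,563,173.60. Interest = £1,160,500.00, so EBIT − I = £5,402,673.60.
DCL = contribution ÷ (EBIT − I) = £11,171,373.60 ÷ £5,402,673.60 = 2.0677.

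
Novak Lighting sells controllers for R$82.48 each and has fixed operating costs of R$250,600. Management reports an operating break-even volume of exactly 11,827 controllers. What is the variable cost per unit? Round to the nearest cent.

R$61.29

Contribution per unit must be FC / Q = R$250,600 / 11,827 = R$21.1888.
Variable cost per unit = R$82.48 − R$21.1888 = R$61.29.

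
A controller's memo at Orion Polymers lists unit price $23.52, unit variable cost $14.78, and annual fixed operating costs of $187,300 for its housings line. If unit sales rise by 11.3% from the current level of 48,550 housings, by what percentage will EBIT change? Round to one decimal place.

+20.2%

Total contribution margin = 48,550 × $8.74 = $424,327.00.
EBIT = $424,327.00 − $187,300 = $237,027.00.
Degree of operating leverage = $424,327.00 / $237,027.00 = 1.7902.
%ΔEBIT = DOL × %ΔSales = 1.7902 × +11.3% = +20.2%.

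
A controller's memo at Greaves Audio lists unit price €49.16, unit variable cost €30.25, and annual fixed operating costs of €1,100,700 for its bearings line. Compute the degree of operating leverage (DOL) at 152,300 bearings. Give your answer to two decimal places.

1.62

Contribution at this volume is 152,300 × €18.91 = €2,879,993.00.
Operating income = contribution − fixed costs = €2,879,993.00 − €1,100,700 = €1,779,293.00.
DOL = contribution ÷ EBIT = €2,879,993.00 ÷ €1,779,293.00 = 1.6186.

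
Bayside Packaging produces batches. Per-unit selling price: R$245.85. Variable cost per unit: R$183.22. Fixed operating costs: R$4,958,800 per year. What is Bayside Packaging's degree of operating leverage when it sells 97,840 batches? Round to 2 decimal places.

5.24

At 97,840 units, contribution = 97,840 × R$62.63 = R$6,127,719.20.
Subtracting fixed costs: EBIT = R$6,127,719.20 − R$4,958,800 = R$1,168,919.20.
Degree of operating leverage = R$6,127,719.20 / R$1,168,919.20 = 5.2422.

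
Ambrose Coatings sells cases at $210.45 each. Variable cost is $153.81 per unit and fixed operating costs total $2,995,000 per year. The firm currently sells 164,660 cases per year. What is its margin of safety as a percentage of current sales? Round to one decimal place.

67.9%

Unit CM = price − variable cost = $210.45 − $153.81 = $56.64. Break-even units = $2,995,000 ÷ $56.64 = 52,877.82; break-even revenue = 52,877.82 × $210.45 = $11,128,138.24.
Current sales = 164,660 × $210.45 = $34,652,697.00.
Margin of safety = ($34,652,697.00 − $11,128,138.24) ÷ $34,652,697.00 = 67.9%.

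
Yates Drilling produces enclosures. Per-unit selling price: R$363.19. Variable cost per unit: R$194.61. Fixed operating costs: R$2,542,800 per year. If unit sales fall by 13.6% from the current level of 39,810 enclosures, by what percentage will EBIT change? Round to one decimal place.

-21.9%

At 39,810 units, contribution = 39,810 × R$168.58 = R$6,711,169.80.
EBIT = R$6,711,169.80 − R$2,542,800 = R$4,168,369.80.
So DOL = total CM / EBIT = R$6,711,169.80 / R$4,168,369.80 = 1.6100.
So EBIT moves 1.6100 × (-13.6%) = -21.9%.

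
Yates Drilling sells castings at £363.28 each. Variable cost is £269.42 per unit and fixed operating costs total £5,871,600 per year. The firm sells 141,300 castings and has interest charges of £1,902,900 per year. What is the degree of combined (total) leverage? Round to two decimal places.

At 141,300 units, contribution = 141,300 × £93.86 = £13,262,418.00.
Subtracting fixed costs: EBIT = £13,262,418.00 − £5,871,600 = £7,390,818.00. Interest = £1,902,900.00, so EBIT − I = £5,487,918.00.
Degree of total leverage = total CM / (EBIT − interest) = £13,262,418.00 / £5,487,918.00 = 2.4167.

2.42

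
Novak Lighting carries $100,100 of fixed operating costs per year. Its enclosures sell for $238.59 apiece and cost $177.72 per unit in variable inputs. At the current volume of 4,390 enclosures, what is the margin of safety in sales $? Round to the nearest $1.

$655,052

Unit CM = price − variable cost = $238.59 − $177.72 = $60.87. Break-even units = $100,100 ÷ $60.87 = 1,644.49; break-even revenue = 1,644.49 × $238.59 = $392,358.45.
Actual sales revenue = 4,390 × $238.59 = $1,047,410.10.
Margin of safety = $1,047,410.10 − $392,358.45 = $655,052.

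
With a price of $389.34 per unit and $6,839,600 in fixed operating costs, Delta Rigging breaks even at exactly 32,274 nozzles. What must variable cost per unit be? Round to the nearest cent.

At break-even, FC = Q × (P − VC), so P − VC = $6,839,600 ÷ 32,274 = $211.9229.
Variable cost per unit = $389.34 − $211.9229 = $177.42.

$177.42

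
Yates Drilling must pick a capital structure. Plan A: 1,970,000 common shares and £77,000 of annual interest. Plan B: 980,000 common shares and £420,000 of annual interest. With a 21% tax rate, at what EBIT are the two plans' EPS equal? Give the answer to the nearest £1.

Set EPS_A = EPS_B: (EBIT − £77,000)(1 − 0.21) ÷ 1,970,000 = (EBIT − £420,000)(1 − 0.21) ÷ 980,000.
The (1 − t) factor cancels: (EBIT − 77,000) × 980,000 = (EBIT − 420,000) × 1,970,000.
Solving, EBIT = (420,000·1,970,000 − 77,000·980,000) / (1,970,000 − 980,000) = 751,940,000,000 / 990,000 = 759,535.35.

£759,535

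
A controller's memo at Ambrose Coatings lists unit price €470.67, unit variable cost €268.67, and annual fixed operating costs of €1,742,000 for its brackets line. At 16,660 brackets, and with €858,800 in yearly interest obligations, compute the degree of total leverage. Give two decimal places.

4.40

Contribution at this volume is 16,660 × €202.00 = €3,365,320.00.
EBIT = €3,365,320.00 − €1,742,000 = €1,623,320.00. Interest = €858,800.00, so EBIT − I = €764,520.00.
Degree of total leverage = total CM / (EBIT − interest) = €3,365,320.00 / €764,520.00 = 4.4019.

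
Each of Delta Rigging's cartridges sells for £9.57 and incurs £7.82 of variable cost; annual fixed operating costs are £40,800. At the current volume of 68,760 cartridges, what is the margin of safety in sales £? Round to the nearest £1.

£434,915

Contribution margin per unit = £9.57 − £7.82 = £1.75. Break-even units = £40,800 ÷ £1.75 = 23,314.29; break-even revenue = 23,314.29 × £9.57 = £223,117.71.
Actual sales revenue = 68,760 × £9.57 = £658,033.20.
Margin of safety = £658,033.20 − £223,117.71 = £434,915.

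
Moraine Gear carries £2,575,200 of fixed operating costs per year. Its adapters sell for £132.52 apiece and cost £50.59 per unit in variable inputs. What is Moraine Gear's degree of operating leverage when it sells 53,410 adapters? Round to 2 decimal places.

2.43

At 53,410 units, contribution = 53,410 × £81.93 = £4,375,881.30.
EBIT = £4,375,881.30 − £2,575,200 = £1,800,681.30.
DOL = contribution ÷ EBIT = £4,375,881.30 ÷ £1,800,681.30 = 2.4301.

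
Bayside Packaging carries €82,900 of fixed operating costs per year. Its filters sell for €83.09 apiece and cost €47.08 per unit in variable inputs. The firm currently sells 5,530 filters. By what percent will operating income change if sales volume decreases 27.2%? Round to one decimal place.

At 5,530 units, contribution = 5,530 × €36.01 = €199,135.30.
Operating income = contribution − fixed costs = €199,135.30 − €82,900 = €116,235.30.
So DOL = total CM / EBIT = €199,135.30 / €116,235.30 = 1.7132.
So EBIT moves 1.7132 × (-27.2%) = -46.6%.

-46.6%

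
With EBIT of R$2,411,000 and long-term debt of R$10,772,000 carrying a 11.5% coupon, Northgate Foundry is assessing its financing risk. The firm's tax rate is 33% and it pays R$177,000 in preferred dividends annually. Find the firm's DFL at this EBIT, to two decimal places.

2.66

Annual interest charges come to R$1,238,780.00.
Preferred dividends grossed up pre-tax: R$177,000 / (1 − 0.33) = R$264,179.10.
DFL = EBIT ÷ [EBIT − I − D_p/(1−t)] = R$2,411,000 ÷ [R$2,411,000 − R$1,238,780.00 − R$264,179.10] = R$2,411,000 ÷ R$908,040.90 = 2.6552.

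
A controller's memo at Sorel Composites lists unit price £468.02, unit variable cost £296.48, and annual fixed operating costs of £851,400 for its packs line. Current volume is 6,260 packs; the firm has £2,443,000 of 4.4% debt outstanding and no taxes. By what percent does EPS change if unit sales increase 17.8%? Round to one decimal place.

+166.3%

Total contribution margin = 6,260 × £171.54 = £1,073,840.40.
EBIT = £1,073,840.40 − £851,400 = £222,440.40.
After interest of £107,492.00, pre-tax earnings = £114,948.40.
Degree of combined leverage = contribution ÷ (EBIT − I) = £1,073,840.40 ÷ £114,948.40 = 9.3419.
%ΔEPS = DCL × %ΔSales = 9.3419 × +17.8% = +166.3%.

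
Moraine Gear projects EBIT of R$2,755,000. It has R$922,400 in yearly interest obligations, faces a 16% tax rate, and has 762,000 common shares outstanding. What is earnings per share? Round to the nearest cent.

R$2.02

Interest = R$922,400.00, so EBT = R$2,755,000 − R$922,400.00 = R$1,832,600.00.
Net income = R$1,832,600.00 × (1 − 0.16) = R$1,539,384.00.
Per share: R$1,539,384.00 / 762,000 shares = R$2.02.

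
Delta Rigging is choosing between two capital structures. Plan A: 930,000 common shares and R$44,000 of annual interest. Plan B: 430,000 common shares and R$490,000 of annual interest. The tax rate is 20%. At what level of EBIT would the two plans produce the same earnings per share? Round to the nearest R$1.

R$873,560

Set EPS_A = EPS_B: (EBIT − R$44,000)(1 − 0.20) ÷ 930,000 = (EBIT − R$490,000)(1 − 0.20) ÷ 430,000.
The (1 − t) factor cancels: (EBIT − 44,000) × 430,000 = (EBIT − 490,000) × 930,000.
EBIT × (930,000 − 430,000) = 490,000 × 930,000 − 44,000 × 430,000 = 436,780,000,000, so EBIT = 436,780,000,000 ÷ 500,000 = 873,560.00.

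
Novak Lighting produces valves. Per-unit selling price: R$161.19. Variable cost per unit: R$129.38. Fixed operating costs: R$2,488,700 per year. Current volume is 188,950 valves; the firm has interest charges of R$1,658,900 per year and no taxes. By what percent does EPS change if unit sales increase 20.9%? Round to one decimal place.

Contribution at this volume is 188,950 × R$31.81 = R$6,010,499.50.
Operating income = contribution − fixed costs = R$6,010,499.50 − R$2,488,700 = R$3,521,799.50.
After interest of R$1,658,900.00, pre-tax earnings = R$1,862,899.50.
DCL = total CM / (EBIT − I) = R$6,010,499.50 / R$1,862,899.50 = 3.2264.
%ΔEPS = DCL × %ΔSales = 3.2264 × +20.9% = +67.4%.

+67.4%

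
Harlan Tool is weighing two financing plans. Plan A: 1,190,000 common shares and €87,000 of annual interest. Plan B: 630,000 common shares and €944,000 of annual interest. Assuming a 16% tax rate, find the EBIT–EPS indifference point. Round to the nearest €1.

Set EPS_A = EPS_B: (EBIT − €87,000)(1 − 0.16) ÷ 1,190,000 = (EBIT − €944,000)(1 − 0.16) ÷ 630,000.
Cancelling (1 − t) and cross-multiplying: 630,000·(EBIT − 87,000) = 1,190,000·(EBIT − 944,000).
EBIT × (1,190,000 − 630,000) = 944,000 × 1,190,000 − 87,000 × 630,000 = 1,068,550,000,000, so EBIT = 1,068,550,000,000 ÷ 560,000 = 1,908,125.00.

€1,908,125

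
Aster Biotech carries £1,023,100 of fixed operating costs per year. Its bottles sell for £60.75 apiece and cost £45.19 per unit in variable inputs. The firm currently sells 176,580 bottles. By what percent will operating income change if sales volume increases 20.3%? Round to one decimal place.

At 176,580 units, contribution = 176,580 × £15.56 = £2,747,584.80.
EBIT = £2,747,584.80 − £1,023,100 = £1,724,484.80.
DOL = contribution ÷ EBIT = £2,747,584.80 ÷ £1,724,484.80 = 1.5933.
So EBIT moves 1.5933 × (+20.3%) = +32.3%.

+32.3%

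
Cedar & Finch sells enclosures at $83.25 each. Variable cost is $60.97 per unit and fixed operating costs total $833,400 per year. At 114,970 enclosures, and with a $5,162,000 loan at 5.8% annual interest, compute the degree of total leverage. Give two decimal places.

Total contribution margin = 114,970 × $22.28 = $2,561,531.60.
EBIT = $2,561,531.60 − $833,400 = $1,728,131.60. Interest = $299,396.00.
DOL = $2,561,531.60 ÷ $1,728,131.60 = 1.4823; DFL = $1,728,131.60 ÷ $1,428,735.60 = 1.2096.
DCL = DOL × DFL = 1.4823 × 1.2096 = 1.7930.

1.79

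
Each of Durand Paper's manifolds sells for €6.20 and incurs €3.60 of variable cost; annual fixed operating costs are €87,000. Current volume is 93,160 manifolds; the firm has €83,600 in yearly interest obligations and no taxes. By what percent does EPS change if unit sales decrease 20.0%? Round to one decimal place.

-67.6%

At 93,160 units, contribution = 93,160 × €2.60 = €242,216.00.
Subtracting fixed costs: EBIT = €242,216.00 − €87,000 = €155,216.00.
Interest = €83,600.00, so EBIT − I = €71,616.00.
DCL = total CM / (EBIT − I) = €242,216.00 / €71,616.00 = 3.3821.
EPS therefore changes by 3.3821 × (-20.0%) = -67.6%.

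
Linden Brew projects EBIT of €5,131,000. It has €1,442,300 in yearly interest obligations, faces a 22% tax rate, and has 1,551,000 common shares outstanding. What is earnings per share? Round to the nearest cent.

Pre-tax income = €5,131,000 − €1,442,300.00 = €3,688,700.00.
Net income = €3,688,700.00 × (1 − 0.22) = €2,877,186.00.
EPS = €2,877,186.00 ÷ 1,551,000 = €1.86.

€1.86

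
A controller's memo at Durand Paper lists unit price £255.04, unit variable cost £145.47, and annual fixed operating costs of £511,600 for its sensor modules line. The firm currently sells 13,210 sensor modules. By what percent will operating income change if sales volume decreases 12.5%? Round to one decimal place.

Total contribution margin = 13,210 × £109.57 = £1,447,419.70.
Operating income = contribution − fixed costs = £1,447,419.70 − £511,600 = £935,819.70.
So DOL = total CM / EBIT = £1,447,419.70 / £935,819.70 = 1.5467.
Operating income changes by 1.5467 × -12.5% = -19.3%.

-19.3%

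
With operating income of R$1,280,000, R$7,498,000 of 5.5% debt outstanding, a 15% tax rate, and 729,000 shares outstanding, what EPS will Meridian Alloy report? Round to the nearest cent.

Interest = R$412,390.00, so EBT = R$1,280,000 − R$412,390.00 = R$867,610.00.
After tax at 15%: net income = R$867,610.00 × 0.85 = R$737,468.50.
EPS = R$737,468.50 ÷ 729,000 = R$1.01.

R$1.01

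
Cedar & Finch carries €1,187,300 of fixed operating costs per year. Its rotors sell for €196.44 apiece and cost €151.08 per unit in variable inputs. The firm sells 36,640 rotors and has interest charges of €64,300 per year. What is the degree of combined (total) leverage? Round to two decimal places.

Contribution at this volume is 36,640 × €45.36 = €1,661,990.40.
Subtracting fixed costs: EBIT = €1,661,990.40 − €1,187,300 = €474,690.40. Interest = €64,300.00.
DOL = €1,661,990.40 ÷ €474,690.40 = 3.5012; DFL = €474,690.40 ÷ €410,390.40 = 1.1567.
DCL = DOL × DFL = 3.5012 × 1.1567 = 4.0498.

4.05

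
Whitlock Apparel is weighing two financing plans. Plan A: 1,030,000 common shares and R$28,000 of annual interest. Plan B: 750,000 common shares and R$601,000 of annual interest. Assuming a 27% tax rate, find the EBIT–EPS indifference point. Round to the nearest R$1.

R$2,135,821

Set EPS_A = EPS_B: (EBIT − R$28,000)(1 − 0.27) ÷ 1,030,000 = (EBIT − R$601,000)(1 − 0.27) ÷ 750,000.
Cancelling (1 − t) and cross-multiplying: 750,000·(EBIT − 28,000) = 1,030,000·(EBIT − 601,000).
Solving, EBIT = (601,000·1,030,000 − 28,000·750,000) / (1,030,000 − 750,000) = 598,030,000,000 / 280,000 = 2,135,821.43.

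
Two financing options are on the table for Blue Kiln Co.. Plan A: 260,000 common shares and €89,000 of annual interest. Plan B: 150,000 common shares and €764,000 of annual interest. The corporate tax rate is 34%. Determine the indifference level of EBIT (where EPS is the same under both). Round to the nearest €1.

€1,684,455

Set EPS_A = EPS_B: (EBIT − €89,000)(1 − 0.34) ÷ 260,000 = (EBIT − €764,000)(1 − 0.34) ÷ 150,000.
Cancelling (1 − t) and cross-multiplying: 150,000·(EBIT − 89,000) = 260,000·(EBIT − 764,000).
EBIT × (260,000 − 150,000) = 764,000 × 260,000 − 89,000 × 150,000 = 185,290,000,000, so EBIT = 185,290,000,000 ÷ 110,000 = 1,684,454.55.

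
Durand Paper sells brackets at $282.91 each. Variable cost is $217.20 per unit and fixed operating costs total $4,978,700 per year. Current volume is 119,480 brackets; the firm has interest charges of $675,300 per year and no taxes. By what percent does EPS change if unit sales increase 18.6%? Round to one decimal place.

+66.5%

At 119,480 units, contribution = 119,480 × $65.71 = $7,851,030.80.
Subtracting fixed costs: EBIT = $7,851,030.80 − $4,978,700 = $2,872,330.80.
Interest = $675,300.00, so EBIT − I = $2,197,030.80.
DCL = total CM / (EBIT − I) = $7,851,030.80 / $2,197,030.80 = 3.5735.
%ΔEPS = DCL × %ΔSales = 3.5735 × +18.6% = +66.5%.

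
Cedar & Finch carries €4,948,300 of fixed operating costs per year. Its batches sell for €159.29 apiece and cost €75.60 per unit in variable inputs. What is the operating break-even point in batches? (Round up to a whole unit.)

59,127 batches

Unit CM = price − variable cost = €159.29 − €75.60 = €83.69.
Break-even volume = fixed costs ÷ CM per unit = €4,948,300 ÷ €83.69 = 59,126.54, so 59,127 batches.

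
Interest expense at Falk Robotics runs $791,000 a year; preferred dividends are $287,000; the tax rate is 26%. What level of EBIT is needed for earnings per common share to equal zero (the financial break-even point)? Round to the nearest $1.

Grossing the preferred dividend up to pre-tax terms: $287,000 / (1 − 0.26) = $387,837.84.
Financial break-even EBIT = interest + D_p ÷ (1 − t) = $791,000 + $387,837.84 = $1,178,837.84.

$1,178,838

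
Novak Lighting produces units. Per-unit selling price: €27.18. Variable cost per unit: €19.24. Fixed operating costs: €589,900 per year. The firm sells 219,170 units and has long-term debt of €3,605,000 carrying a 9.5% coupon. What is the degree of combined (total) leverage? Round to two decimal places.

At 219,170 units, contribution = 219,170 × €7.94 = €1,740,209.80.
Operating income = contribution − fixed costs = €1,740,209.80 − €589,900 = €1,150,309.80. Interest = €342,475.00.
DOL = €1,740,209.80 ÷ €1,150,309.80 = 1.5128; DFL = €1,150,309.80 ÷ €807,834.80 = 1.4239.
Combined leverage = 1.5128 × 1.4239 = 2.1541.

2.15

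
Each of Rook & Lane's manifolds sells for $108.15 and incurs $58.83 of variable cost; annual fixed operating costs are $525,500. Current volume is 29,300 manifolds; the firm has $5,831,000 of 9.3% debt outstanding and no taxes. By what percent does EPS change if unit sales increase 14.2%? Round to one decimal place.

At 29,300 units, contribution = 29,300 × $49.32 = $1,445,076.00.
Operating income = contribution − fixed costs = $1,445,076.00 − $525,500 = $919,576.00.
After interest of $542,283.00, pre-tax earnings = $377,293.00.
DCL = total CM / (EBIT − I) = $1,445,076.00 / $377,293.00 = 3.8301.
%ΔEPS = DCL × %ΔSales = 3.8301 × +14.2% = +54.4%.

+54.4%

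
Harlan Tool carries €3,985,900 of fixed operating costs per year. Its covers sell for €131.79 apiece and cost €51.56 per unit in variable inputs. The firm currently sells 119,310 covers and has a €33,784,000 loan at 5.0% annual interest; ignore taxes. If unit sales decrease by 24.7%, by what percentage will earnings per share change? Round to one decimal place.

-60.7%

At 119,310 units, contribution = 119,310 × €80.23 = €9,572,241.30.
Subtracting fixed costs: EBIT = €9,572,241.30 − €3,985,900 = €5,586,341.30.
After interest of €1,689,200.00, pre-tax earnings = €3,897,141.30.
DCL = total CM / (EBIT − I) = €9,572,241.30 / €3,897,141.30 = 2.4562.
EPS therefore changes by 2.4562 × (-24.7%) = -60.7%.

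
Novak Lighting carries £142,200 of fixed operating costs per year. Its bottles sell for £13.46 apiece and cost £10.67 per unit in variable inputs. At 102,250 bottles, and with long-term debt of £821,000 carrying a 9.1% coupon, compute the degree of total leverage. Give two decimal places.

4.17

Total contribution margin = 102,250 × £2.79 = £285,277.50.
EBIT = £285,277.50 − £142,200 = £143,077.50. Interest = £74,711.00, so EBIT − I = £68,366.50.
Degree of total leverage = total CM / (EBIT − interest) = £285,277.50 / £68,366.50 = 4.1728.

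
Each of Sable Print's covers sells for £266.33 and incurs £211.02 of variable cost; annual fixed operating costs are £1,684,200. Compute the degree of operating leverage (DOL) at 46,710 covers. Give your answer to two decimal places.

2.87

At 46,710 units, contribution = 46,710 × £55.31 = £2,583,530.10.
EBIT = £2,583,530.10 − £1,684,200 = £899,330.10.
DOL = contribution ÷ EBIT = £2,583,530.10 ÷ £899,330.10 = 2.8727.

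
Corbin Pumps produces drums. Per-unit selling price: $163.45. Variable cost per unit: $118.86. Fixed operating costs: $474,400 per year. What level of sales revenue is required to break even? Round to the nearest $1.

$1,738,970

CM per unit = $163.45 − $118.86 = $44.59; CM ratio = $44.59 / $163.45 = 0.2728.
Break-even revenue = fixed costs × price ÷ CM = $474,400 × $163.45 ÷ $44.59 = $1,738,970.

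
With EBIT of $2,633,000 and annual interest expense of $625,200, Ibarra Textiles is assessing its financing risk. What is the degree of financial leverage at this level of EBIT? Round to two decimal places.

1.31

Annual interest charges come to $625,200.00.
DFL = EBIT ÷ (EBIT − I) = $2,633,000 ÷ ($2,633,000 − $625,200.00) = $2,633,000 ÷ $2,007,800.00 = 1.3114.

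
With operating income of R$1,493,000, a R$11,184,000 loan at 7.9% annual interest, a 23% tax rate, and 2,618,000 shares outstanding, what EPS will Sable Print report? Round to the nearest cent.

R$0.18

Interest = R$883,536.00, so EBT = R$1,493,000 − R$883,536.00 = R$609,464.00.
Net income = R$609,464.00 × (1 − 0.23) = R$469,287.28.
EPS = R$469,287.28 ÷ 2,618,000 = R$0.18.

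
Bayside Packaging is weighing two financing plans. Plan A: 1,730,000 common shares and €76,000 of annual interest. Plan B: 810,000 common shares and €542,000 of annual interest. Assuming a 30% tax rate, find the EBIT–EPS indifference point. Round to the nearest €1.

€952,283

Set EPS_A = EPS_B: (EBIT − €76,000)(1 − 0.30) ÷ 1,730,000 = (EBIT − €542,000)(1 − 0.30) ÷ 810,000.
The (1 − t) factor cancels: (EBIT − 76,000) × 810,000 = (EBIT − 542,000) × 1,730,000.
EBIT × (1,730,000 − 810,000) = 542,000 × 1,730,000 − 76,000 × 810,000 = 876,100,000,000, so EBIT = 876,100,000,000 ÷ 920,000 = 952,282.61.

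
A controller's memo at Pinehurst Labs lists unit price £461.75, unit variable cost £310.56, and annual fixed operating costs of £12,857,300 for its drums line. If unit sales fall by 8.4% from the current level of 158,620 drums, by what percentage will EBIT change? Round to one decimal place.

-18.1%

Total contribution margin = 158,620 × £151.19 = £23,981,757.80.
Operating income = contribution − fixed costs = £23,981,757.80 − £12,857,300 = £11,124,457.80.
Degree of operating leverage = £23,981,757.80 / £11,124,457.80 = 2.1558.
So EBIT moves 2.1558 × (-8.4%) = -18.1%.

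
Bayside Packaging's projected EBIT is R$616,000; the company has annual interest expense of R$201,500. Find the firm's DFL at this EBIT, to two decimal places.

1.49

Interest = R$201,500.00.
Degree of financial leverage = EBIT / (EBIT − interest) = R$616,000 / R$414,500.00 = 1.4861.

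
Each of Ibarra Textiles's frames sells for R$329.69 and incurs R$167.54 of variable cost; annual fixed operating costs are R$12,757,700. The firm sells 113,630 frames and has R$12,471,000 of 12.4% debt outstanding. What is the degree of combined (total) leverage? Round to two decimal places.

4.47

At 113,630 units, contribution = 113,630 × R$162.15 = R$18,425,104.50.
EBIT = R$18,425,104.50 − R$12,757,700 = R$5,667,404.50. Interest = R$1,546,404.00.
DOL = R$18,425,104.50 ÷ R$5,667,404.50 = 3.2511; DFL = R$5,667,404.50 ÷ R$4,121,000.50 = 1.3752.
DCL = DOL × DFL = 3.2511 × 1.3752 = 4.4709.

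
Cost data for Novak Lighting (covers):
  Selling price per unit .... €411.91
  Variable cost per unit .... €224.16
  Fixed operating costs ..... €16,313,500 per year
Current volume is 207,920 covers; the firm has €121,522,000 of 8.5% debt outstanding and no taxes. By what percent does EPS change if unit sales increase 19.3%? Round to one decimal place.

+60.8%

At 207,920 units, contribution = 207,920 × €187.75 = €39,036,980.00.
Operating income = contribution − fixed costs = €39,036,980.00 − €16,313,500 = €22,723,480.00.
Interest = €10,329,370.00, so EBIT − I = €12,394,110.00.
DCL = total CM / (EBIT − I) = €39,036,980.00 / €12,394,110.00 = 3.1496.
%ΔEPS = DCL × %ΔSales = 3.1496 × +19.3% = +60.8%.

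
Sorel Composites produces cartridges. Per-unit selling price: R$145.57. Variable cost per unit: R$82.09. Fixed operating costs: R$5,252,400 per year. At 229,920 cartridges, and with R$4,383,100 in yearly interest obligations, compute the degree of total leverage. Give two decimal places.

2.94

Contribution at this volume is 229,920 × R$63.48 = R$14,595,321.60.
Subtracting fixed costs: EBIT = R$14,595,321.60 − R$5,252,400 = R$9,342,921.60. Interest = R$4,383,100.00.
DOL = R$14,595,321.60 ÷ R$9,342,921.60 = 1.5622; DFL = R$9,342,921.60 ÷ R$4,959,821.60 = 1.8837.
Combined leverage = 1.5622 × 1.8837 = 2.9427.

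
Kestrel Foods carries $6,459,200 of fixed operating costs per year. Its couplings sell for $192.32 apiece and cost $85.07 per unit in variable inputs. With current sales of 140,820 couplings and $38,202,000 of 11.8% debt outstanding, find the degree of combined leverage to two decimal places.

Contribution at this volume is 140,820 × $107.25 = $15,102,945.00.
Operating income = contribution − fixed costs = $15,102,945.00 − $6,459,200 = $8,643,745.00. Interest = $4,507,836.00, so EBIT − I = $4,135,909.00.
DCL = contribution ÷ (EBIT − I) = $15,102,945.00 ÷ $4,135,909.00 = 3.6517.

3.65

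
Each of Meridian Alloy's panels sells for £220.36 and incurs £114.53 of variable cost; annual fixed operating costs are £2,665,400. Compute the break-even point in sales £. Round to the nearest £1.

£5,549,915

CM per unit = £220.36 − £114.53 = £105.83; CM ratio = £105.83 / £220.36 = 0.4803.
Break-even revenue = fixed costs × price ÷ CM = £2,665,400 × £220.36 ÷ £105.83 = £5,549,915.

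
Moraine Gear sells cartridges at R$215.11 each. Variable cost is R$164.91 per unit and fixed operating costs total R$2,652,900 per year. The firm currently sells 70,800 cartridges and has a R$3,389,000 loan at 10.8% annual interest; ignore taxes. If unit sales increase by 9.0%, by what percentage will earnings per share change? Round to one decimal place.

+59.8%

Contribution at this volume is 70,800 × R$50.20 = R$3,554,160.00.
EBIT = R$3,554,160.00 − R$2,652,900 = R$901,260.00.
After interest of R$366,012.00, pre-tax earnings = R$535,248.00.
Degree of combined leverage = contribution ÷ (EBIT − I) = R$3,554,160.00 ÷ R$535,248.00 = 6.6402.
EPS therefore changes by 6.6402 × (+9.0%) = +59.8%.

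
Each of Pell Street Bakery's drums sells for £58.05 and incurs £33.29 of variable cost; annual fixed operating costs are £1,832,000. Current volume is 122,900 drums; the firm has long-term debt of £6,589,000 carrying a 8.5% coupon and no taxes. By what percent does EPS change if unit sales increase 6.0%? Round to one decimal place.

+28.0%

Total contribution margin = 122,900 × £24.76 = £3,043,004.00.
Operating income = contribution − fixed costs = £3,043,004.00 − £1,832,000 = £1,211,004.00.
Interest = £560,065.00, so EBIT − I = £650,939.00.
Degree of combined leverage = contribution ÷ (EBIT − I) = £3,043,004.00 ÷ £650,939.00 = 4.6748.
EPS therefore changes by 4.6748 × (+6.0%) = +28.0%.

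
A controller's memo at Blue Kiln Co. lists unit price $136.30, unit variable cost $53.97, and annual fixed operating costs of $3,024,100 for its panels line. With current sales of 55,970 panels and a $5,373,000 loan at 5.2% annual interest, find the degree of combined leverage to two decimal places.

Contribution at this volume is 55,970 × $82.33 = $4,608,010.10.
EBIT = $4,608,010.10 − $3,024,100 = $1,583,910.10. Interest = $279,396.00, so EBIT − I = $1,304,514.10.
DCL = contribution ÷ (EBIT − I) = $4,608,010.10 ÷ $1,304,514.10 = 3.5324.

3.53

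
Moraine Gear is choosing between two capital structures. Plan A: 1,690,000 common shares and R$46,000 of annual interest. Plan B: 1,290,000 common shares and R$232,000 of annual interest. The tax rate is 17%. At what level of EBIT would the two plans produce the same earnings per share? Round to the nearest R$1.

At indifference, (EBIT − 46,000)(1 − t)/1,690,000 = (EBIT − 232,000)(1 − t)/1,290,000.
The (1 − t) factor cancels: (EBIT − 46,000) × 1,290,000 = (EBIT − 232,000) × 1,690,000.
Solving, EBIT = (232,000·1,690,000 − 46,000·1,290,000) / (1,690,000 − 1,290,000) = 332,740,000,000 / 400,000 = 831,850.00.

R$831,850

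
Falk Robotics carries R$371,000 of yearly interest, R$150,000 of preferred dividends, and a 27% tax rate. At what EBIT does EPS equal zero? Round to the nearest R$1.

Preferred dividends are paid after tax, so their pre-tax equivalent is R$150,000 ÷ (1 − 0.27) = R$205,479.45.
EPS = 0 when EBIT covers interest plus the pre-tax preferred burden: R$371,000 + R$205,479.45 = R$576,479.45.

R$576,479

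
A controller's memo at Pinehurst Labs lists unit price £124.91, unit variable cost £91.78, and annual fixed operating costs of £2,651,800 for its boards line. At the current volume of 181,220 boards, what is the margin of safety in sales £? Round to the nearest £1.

Each unit contributes £124.91 − £91.78 = £33.13. Break-even units = £2,651,800 ÷ £33.13 = 80,042.26; break-even revenue = 80,042.26 × £124.91 = £9,998,078.42.
Current sales = 181,220 × £124.91 = £22,636,190.20.
Margin of safety = £22,636,190.20 − £9,998,078.42 = £12,638,112.

£12,638,112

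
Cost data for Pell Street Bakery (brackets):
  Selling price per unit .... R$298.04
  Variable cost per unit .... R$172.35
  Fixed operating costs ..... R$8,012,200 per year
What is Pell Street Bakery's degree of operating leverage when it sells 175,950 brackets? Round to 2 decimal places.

Total contribution margin = 175,950 × R$125.69 = R$22,115,155.50.
Subtracting fixed costs: EBIT = R$22,115,155.50 − R$8,012,200 = R$14,102,955.50.
DOL = contribution ÷ EBIT = R$22,115,155.50 ÷ R$14,102,955.50 = 1.5681.

1.57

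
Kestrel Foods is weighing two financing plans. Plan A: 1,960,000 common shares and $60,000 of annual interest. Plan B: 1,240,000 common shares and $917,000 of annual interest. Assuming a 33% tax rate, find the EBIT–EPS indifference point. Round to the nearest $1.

$2,392,944

At indifference, (EBIT − 60,000)(1 − t)/1,960,000 = (EBIT − 917,000)(1 − t)/1,240,000.
The (1 − t) factor cancels: (EBIT − 60,000) × 1,240,000 = (EBIT − 917,000) × 1,960,000.
Solving, EBIT = (917,000·1,960,000 − 60,000·1,240,000) / (1,960,000 − 1,240,000) = 1,722,920,000,000 / 720,000 = 2,392,944.44.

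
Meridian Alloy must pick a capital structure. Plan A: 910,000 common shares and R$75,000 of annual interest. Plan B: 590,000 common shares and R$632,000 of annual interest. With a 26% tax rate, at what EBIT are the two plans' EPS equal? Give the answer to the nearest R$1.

R$1,658,969

At indifference, (EBIT − 75,000)(1 − t)/910,000 = (EBIT − 632,000)(1 − t)/590,000.
Cancelling (1 − t) and cross-multiplying: 590,000·(EBIT − 75,000) = 910,000·(EBIT − 632,000).
EBIT × (910,000 − 590,000) = 632,000 × 910,000 − 75,000 × 590,000 = 530,870,000,000, so EBIT = 530,870,000,000 ÷ 320,000 = 1,658,968.75.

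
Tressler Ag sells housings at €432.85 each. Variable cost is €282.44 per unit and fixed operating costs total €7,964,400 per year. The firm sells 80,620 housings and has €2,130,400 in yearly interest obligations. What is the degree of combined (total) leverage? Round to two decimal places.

At 80,620 units, contribution = 80,620 × €150.41 = €12,126,054.20.
Subtracting fixed costs: EBIT = €12,126,054.20 − €7,964,400 = €4,161,654.20. Interest = €2,130,400.00, so EBIT − I = €2,031,254.20.
Degree of total leverage = total CM / (EBIT − interest) = €12,126,054.20 / €2,031,254.20 = 5.9697.

5.97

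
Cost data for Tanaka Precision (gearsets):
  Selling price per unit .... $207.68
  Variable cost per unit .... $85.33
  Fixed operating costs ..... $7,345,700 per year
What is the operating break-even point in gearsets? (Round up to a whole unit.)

60,039 gearsets

Each unit contributes $207.68 − $85.33 = $122.35.
Break-even Q = $7,345,700 / $122.35 = 60,038.41 → 60,039 gearsets.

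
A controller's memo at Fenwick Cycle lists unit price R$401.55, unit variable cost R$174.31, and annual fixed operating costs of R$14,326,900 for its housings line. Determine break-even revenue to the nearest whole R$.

Contribution margin per unit = R$401.55 − R$174.31 = R$227.24, a CM ratio of R$227.24 ÷ R$401.55 = 0.5659.
Break-even revenue = fixed costs × price ÷ CM = R$14,326,900 × R$401.55 ÷ R$227.24 = R$25,316,699.

R$25,316,699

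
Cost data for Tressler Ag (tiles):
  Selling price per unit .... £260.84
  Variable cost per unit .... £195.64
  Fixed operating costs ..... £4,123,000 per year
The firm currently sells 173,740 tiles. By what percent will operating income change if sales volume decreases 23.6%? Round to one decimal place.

Contribution at this volume is 173,740 × £65.20 = £11,327,848.00.
Operating income = contribution − fixed costs = £11,327,848.00 − £4,123,000 = £7,204,848.00.
DOL = contribution ÷ EBIT = £11,327,848.00 ÷ £7,204,848.00 = 1.5723.
Operating income changes by 1.5723 × -23.6% = -37.1%.

-37.1%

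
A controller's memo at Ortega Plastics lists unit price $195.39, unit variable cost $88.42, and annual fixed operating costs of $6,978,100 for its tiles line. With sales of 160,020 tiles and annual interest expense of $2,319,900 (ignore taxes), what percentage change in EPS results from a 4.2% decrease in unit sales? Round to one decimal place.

Contribution at this volume is 160,020 × $106.97 = $17,117,339.40.
Subtracting fixed costs: EBIT = $17,117,339.40 − $6,978,100 = $10,139,239.40.
After interest of $2,319,900.00, pre-tax earnings = $7,819,339.40.
DCL = total CM / (EBIT − I) = $17,117,339.40 / $7,819,339.40 = 2.1891.
%ΔEPS = DCL × %ΔSales = 2.1891 × -4.2% = -9.2%.

-9.2%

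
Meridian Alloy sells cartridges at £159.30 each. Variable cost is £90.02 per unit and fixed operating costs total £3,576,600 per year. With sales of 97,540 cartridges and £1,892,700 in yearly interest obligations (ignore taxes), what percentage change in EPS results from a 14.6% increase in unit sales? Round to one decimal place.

+76.6%

Contribution at this volume is 97,540 × £69.28 = £6,757,571.20.
Subtracting fixed costs: EBIT = £6,757,571.20 − £3,576,600 = £3,180,971.20.
Interest = £1,892,700.00, so EBIT − I = £1,288,271.20.
DCL = total CM / (EBIT − I) = £6,757,571.20 / £1,288,271.20 = 5.2455.
EPS therefore changes by 5.2455 × (+14.6%) = +76.6%.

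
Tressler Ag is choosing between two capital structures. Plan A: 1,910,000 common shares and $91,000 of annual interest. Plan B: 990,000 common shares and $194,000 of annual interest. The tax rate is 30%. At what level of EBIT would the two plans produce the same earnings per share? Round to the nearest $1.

Set EPS_A = EPS_B: (EBIT − $91,000)(1 − 0.30) ÷ 1,910,000 = (EBIT − $194,000)(1 − 0.30) ÷ 990,000.
The (1 − t) factor cancels: (EBIT − 91,000) × 990,000 = (EBIT − 194,000) × 1,910,000.
EBIT × (1,910,000 − 990,000) = 194,000 × 1,910,000 − 91,000 × 990,000 = 280,450,000,000, so EBIT = 280,450,000,000 ÷ 920,000 = 304,836.96.

$304,837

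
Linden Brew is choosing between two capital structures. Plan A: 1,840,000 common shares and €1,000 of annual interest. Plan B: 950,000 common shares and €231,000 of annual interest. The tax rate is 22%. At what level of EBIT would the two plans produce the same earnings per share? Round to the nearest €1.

Set EPS_A = EPS_B: (EBIT − €1,000)(1 − 0.22) ÷ 1,840,000 = (EBIT − €231,000)(1 − 0.22) ÷ 950,000.
The (1 − t) factor cancels: (EBIT − 1,000) × 950,000 = (EBIT − 231,000) × 1,840,000.
EBIT × (1,840,000 − 950,000) = 231,000 × 1,840,000 − 1,000 × 950,000 = 424,090,000,000, so EBIT = 424,090,000,000 ÷ 890,000 = 476,505.62.

€476,506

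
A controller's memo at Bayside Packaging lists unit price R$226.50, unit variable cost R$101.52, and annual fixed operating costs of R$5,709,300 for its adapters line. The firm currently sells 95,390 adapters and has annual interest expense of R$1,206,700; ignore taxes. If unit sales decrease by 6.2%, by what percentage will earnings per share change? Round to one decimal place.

-14.8%

Total contribution margin = 95,390 × R$124.98 = R$11,921,842.20.
Operating income = contribution − fixed costs = R$11,921,842.20 − R$5,709,300 = R$6,212,542.20.
After interest of R$1,206,700.00, pre-tax earnings = R$5,005,842.20.
DCL = total CM / (EBIT − I) = R$11,921,842.20 / R$5,005,842.20 = 2.3816.
%ΔEPS = DCL × %ΔSales = 2.3816 × -6.2% = -14.8%.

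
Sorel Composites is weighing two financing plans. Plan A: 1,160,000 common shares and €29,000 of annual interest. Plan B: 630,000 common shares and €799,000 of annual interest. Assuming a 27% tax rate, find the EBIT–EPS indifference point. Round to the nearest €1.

At indifference, (EBIT − 29,000)(1 − t)/1,160,000 = (EBIT − 799,000)(1 − t)/630,000.
The (1 − t) factor cancels: (EBIT − 29,000) × 630,000 = (EBIT − 799,000) × 1,160,000.
EBIT × (1,160,000 − 630,000) = 799,000 × 1,160,000 − 29,000 × 630,000 = 908,570,000,000, so EBIT = 908,570,000,000 ÷ 530,000 = 1,714,283.02.

€1,714,283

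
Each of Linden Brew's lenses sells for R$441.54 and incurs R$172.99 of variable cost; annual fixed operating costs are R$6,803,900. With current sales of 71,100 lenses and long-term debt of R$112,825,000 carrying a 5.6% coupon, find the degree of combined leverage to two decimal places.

Total contribution margin = 71,100 × R$268.55 = R$19,093,905.00.
Subtracting fixed costs: EBIT = R$19,093,905.00 − R$6,803,900 = R$12,290,005.00. Interest = R$6,318,200.00.
DOL = R$19,093,905.00 ÷ R$12,290,005.00 = 1.5536; DFL = R$12,290,005.00 ÷ R$5,971,805.00 = 2.0580.
DCL = DOL × DFL = 1.5536 × 2.0580 = 3.1973.

3.20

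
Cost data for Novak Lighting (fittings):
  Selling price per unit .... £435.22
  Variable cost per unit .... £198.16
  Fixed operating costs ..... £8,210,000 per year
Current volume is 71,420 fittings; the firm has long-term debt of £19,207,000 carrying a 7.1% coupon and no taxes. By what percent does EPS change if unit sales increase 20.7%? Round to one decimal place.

Contribution at this volume is 71,420 × £237.06 = £16,930,825.20.
Subtracting fixed costs: EBIT = £16,930,825.20 − £8,210,000 = £8,720,825.20.
Interest = £1,363,697.00, so EBIT − I = £7,357,128.20.
DCL = total CM / (EBIT − I) = £16,930,825.20 / £7,357,128.20 = 2.3013.
EPS therefore changes by 2.3013 × (+20.7%) = +47.6%.

+47.6%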